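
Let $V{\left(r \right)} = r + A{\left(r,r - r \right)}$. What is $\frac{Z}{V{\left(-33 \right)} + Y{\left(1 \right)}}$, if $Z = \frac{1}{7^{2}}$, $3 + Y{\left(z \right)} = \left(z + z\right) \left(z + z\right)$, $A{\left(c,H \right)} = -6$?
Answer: $- \frac{1}{1862} \approx -0.00053706$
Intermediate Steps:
$Y{\left(z \right)} = -3 + 4 z^{2}$ ($Y{\left(z \right)} = -3 + \left(z + z\right) \left(z + z\right) = -3 + 2 z 2 z = -3 + 4 z^{2}$)
$V{\left(r \right)} = -6 + r$ ($V{\left(r \right)} = r - 6 = -6 + r$)
$Z = \frac{1}{49} \approx 0.020408$
$\frac{Z}{V{\left(-33 \right)} + Y{\left(1 \right)}} = \frac{1}{\left(-6 - 33\right) - \left(3 - 4 \cdot 1^{2}\right)} \frac{1}{49} = \frac{1}{-39 + \left(-3 + 4 \cdot 1\right)} \frac{1}{49} = \frac{1}{-39 + \left(-3 + 4\right)} \frac{1}{49} = \frac{1}{-39 + 1} \cdot \frac{1}{49} = \frac{1}{-38} \cdot \frac{1}{49} = \left(- \frac{1}{38}\right) \frac{1}{49} = - \frac{1}{1862}$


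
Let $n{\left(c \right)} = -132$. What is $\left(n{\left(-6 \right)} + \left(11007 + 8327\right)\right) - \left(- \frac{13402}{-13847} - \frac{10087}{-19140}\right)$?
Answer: $\frac{462612746381}{24093780} \approx 19201.0$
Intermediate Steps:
$\left(n{\left(-6 \right)} + \left(11007 + 8327\right)\right) - \left(- \frac{13402}{-13847} - \frac{10087}{-19140}\right) = \left(-132 + \left(11007 + 8327\right)\right) - \left(- \frac{13402}{-13847} - \frac{10087}{-19140}\right) = \left(-132 + 19334\right) - \left(\left(-13402\right) \left(- \frac{1}{13847}\right) - - \frac{917}{1740}\right) = 19202 - \left(\frac{13402}{13847} + \frac{917}{1740}\right) = 19202 - \frac{36017179}{24093780} = \frac{462612746381}{24093780}$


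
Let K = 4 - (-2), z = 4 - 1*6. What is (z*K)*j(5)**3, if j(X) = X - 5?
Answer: 0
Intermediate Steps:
j(X) = -5 + X
z = -2 (z = 4 - 6 = -2)
K = 6 (K = 4 - 1*(-2) = 4 + 2 = 6)
(z*K)*j(5)**3 = (-2*6)*(-5 + 5)**3 = -12*0**3 = -12*0 = 0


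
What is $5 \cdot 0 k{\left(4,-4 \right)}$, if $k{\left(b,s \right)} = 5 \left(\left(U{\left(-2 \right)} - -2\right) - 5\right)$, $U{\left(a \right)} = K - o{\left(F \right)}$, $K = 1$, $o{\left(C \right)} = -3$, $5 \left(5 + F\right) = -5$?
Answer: $0$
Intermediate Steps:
$F = -6$ ($F = -5 + \frac{1}{5} \left(-5\right) = -5 - 1 = -6$)
$U{\left(a \right)} = 4$ ($U{\left(a \right)} = 1 - -3 = 1 + 3 = 4$)
$k{\left(b,s \right)} = 5$ ($k{\left(b,s \right)} = 5 \left(\left(4 - -2\right) - 5\right) = 5 \left(\left(4 + 2\right) - 5\right) = 5 \left(6 - 5\right) = 5 \cdot 1 = 5$)
$5 \cdot 0 k{\left(4,-4 \right)} = 5 \cdot 0 \cdot 5 = 0 \cdot 5 = 0$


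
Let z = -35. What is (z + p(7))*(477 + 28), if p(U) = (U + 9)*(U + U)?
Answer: 95445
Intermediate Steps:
p(U) = 2*U*(9 + U) (p(U) = (9 + U)*(2*U) = 2*U*(9 + U))
(z + p(7))*(477 + 28) = (-35 + 2*7*(9 + 7))*(477 + 28) = (-35 + 2*7*16)*505 = (-35 + 224)*505 = 189*505 = 95445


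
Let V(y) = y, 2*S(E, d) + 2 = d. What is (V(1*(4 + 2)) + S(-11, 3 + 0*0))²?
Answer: 169/4 ≈ 42.250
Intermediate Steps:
S(E, d) = -1 + d/2
(V(1*(4 + 2)) + S(-11, 3 + 0*0))² = (1*(4 + 2) + (-1 + (3 + 0*0)/2))² = (1*6 + (-1 + (3 + 0)/2))² = (6 + (-1 + (½)*3))² = (6 + (-1 + 3/2))² = (6 + ½)² = (13/2)² = 169/4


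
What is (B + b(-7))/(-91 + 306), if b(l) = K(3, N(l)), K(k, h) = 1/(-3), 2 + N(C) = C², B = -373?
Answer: -224/129 ≈ -1.7364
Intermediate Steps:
N(C) = -2 + C²
K(k, h) = -⅓ (K(k, h) = 1*(-⅓) = -⅓)
b(l) = -⅓
(B + b(-7))/(-91 + 306) = (-373 - ⅓)/(-91 + 306) = -1120/3/215 = -1120/3*1/215 = -224/129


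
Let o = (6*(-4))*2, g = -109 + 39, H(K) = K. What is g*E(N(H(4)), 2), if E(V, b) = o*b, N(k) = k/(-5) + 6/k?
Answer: 6720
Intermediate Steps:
g = -70
o = -48 (o = -24*2 = -48)
N(k) = 6/k - k/5 (N(k) = k*(-1/5) + 6/k = -k/5 + 6/k = 6/k - k/5)
E(V, b) = -48*b
g*E(N(H(4)), 2) = -(-3360)*2 = -70*(-96) = 6720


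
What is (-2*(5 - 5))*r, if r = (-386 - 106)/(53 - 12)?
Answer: 0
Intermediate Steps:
r = -12 (r = -492/41 = -492*1/41 = -12)
(-2*(5 - 5))*r = -2*(5 - 5)*(-12) = -2*0*(-12) = 0*(-12) = 0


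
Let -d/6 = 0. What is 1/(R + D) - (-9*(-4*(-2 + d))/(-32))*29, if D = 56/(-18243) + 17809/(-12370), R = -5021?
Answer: -295816767048477/4533576465668 ≈ -65.250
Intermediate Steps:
d = 0 (d = -6*0 = 0)
D = -325582307/225665910 (D = 56*(-1/18243) + 17809*(-1/12370) = -56/18243 - 17809/12370 = -325582307/225665910 ≈ -1.4428)
1/(R + D) - (-9*(-4*(-2 + d))/(-32))*29 = 1/(-5021 - 325582307/225665910) - (-9*(-4*(-2 + 0))/(-32))*29 = 1/(-1133394116417/225665910) - (-9*(-4*(-2))*(-1)/32)*29 = -225665910/1133394116417 - (-72*(-1)/32)*29 = -225665910/1133394116417 - (-9*(-¼))*29 = -225665910/1133394116417 - 9*29/4 = -225665910/1133394116417 - 1*261/4 = -225665910/1133394116417 - 261/4 = -295816767048477/4533576465668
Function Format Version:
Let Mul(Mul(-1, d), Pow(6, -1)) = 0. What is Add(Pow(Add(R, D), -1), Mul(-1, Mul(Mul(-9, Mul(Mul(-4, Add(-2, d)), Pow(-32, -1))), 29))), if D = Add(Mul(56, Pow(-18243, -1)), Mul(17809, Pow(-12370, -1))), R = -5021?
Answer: Rational(-295816767048477, 4533576465668) ≈ -65.250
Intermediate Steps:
d = 0 (d = Mul(-6, 0) = 0)
D = Rational(-325582307, 225665910) (D = Add(Mul(56, Rational(-1, 18243)), Mul(17809, Rational(-1, 12370))) = Add(Rational(-56, 18243), Rational(-17809, 12370)) = Rational(-325582307, 225665910) ≈ -1.4428)
Add(Pow(Add(R, D), -1), Mul(-1, Mul(Mul(-9, Mul(Mul(-4, Add(-2, d)), Pow(-32, -1))), 29))) = Add(Pow(Add(-5021, Rational(-325582307, 225665910)), -1), Mul(-1, Mul(Mul(-9, Mul(Mul(-4, Add(-2, 0)), Pow(-32, -1))), 29))) = Add(Pow(Rational(-1133394116417, 225665910), -1), Mul(-1, Mul(Mul(-9, Mul(Mul(-4, -2), Rational(-1, 32))), 29))) = Add(Rational(-225665910, 1133394116417), Mul(-1, Mul(Mul(-9, Mul(8, Rational(-1, 32))), 29))) = Add(Rational(-225665910, 1133394116417), Mul(-1, Mul(Mul(-9, Rational(-1, 4)), 29))) = Add(Rational(-225665910, 1133394116417), Mul(-1, Mul(Rational(9, 4), 29))) = Add(Rational(-225665910, 1133394116417), Mul(-1, Rational(261, 4))) = Add(Rational(-225665910, 1133394116417), Rational(-261, 4)) = Rational(-295816767048477, 4533576465668)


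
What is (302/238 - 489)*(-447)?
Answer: 25943880/119 ≈ 2.1802e+5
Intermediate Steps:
(302/238 - 489)*(-447) = (302*(1/238) - 489)*(-447) = (151/119 - 489)*(-447) = -58040/119*(-447) = 25943880/119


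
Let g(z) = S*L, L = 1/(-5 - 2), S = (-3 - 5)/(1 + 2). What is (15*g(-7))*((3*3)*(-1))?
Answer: -360/7 ≈ -51.429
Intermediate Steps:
S = -8/3 ≈ -2.6667
L = -1/7 (L = 1/(-7) = -1/7 ≈ -0.14286)
g(z) = 8/21 (g(z) = -8/3*(-1/7) = 8/21)
(15*g(-7))*((3*3)*(-1)) = (15*(8/21))*((3*3)*(-1)) = 40*(9*(-1))/7 = (40/7)*(-9) = -360/7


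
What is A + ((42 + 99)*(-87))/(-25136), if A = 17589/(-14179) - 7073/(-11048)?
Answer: -5023276907/44744819824 ≈ -0.11226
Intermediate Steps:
A = -8548655/14240872 (A = 17589*(-1/14179) - 7073*(-1/11048) = -1599/1289 + 7073/11048 = -8548655/14240872 ≈ -0.60029)
A + ((42 + 99)*(-87))/(-25136) = -8548655/14240872 + ((42 + 99)*(-87))/(-25136) = -8548655/14240872 + (141*(-87))*(-1/25136) = -8548655/14240872 - 12267*(-1/25136) = -8548655/14240872 + 12267/25136 = -5023276907/44744819824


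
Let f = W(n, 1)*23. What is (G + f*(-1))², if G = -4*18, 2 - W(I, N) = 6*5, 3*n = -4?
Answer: 327184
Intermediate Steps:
n = -4/3 (n = (⅓)*(-4) = -4/3 ≈ -1.3333)
W(I, N) = -28 (W(I, N) = 2 - 6*5 = 2 - 1*30 = 2 - 30 = -28)
f = -644 (f = -28*23 = -644)
G = -72
(G + f*(-1))² = (-72 - 644*(-1))² = (-72 + 644)² = 572² = 327184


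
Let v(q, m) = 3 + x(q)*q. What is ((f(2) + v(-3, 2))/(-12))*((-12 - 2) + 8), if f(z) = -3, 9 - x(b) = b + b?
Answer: -45/2 ≈ -22.500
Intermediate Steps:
x(b) = 9 - 2*b (x(b) = 9 - (b + b) = 9 - 2*b)
v(q, m) = 3 + q*(9 - 2*q) (v(q, m) = 3 + (9 - 2*q)*q = 3 + q*(9 - 2*q))
((f(2) + v(-3, 2))/(-12))*((-12 - 2) + 8) = ((-3 + (3 - 1*(-3)*(-9 + 2*(-3))))/(-12))*((-12 - 2) + 8) = (-(-3 + (3 - 1*(-3)*(-9 - 6)))/12)*(-14 + 8) = -(-3 + (3 - 1*(-3)*(-15)))/12*(-6) = -(-3 + (3 - 45))/12*(-6) = -(-3 - 42)/12*(-6) = -1/12*(-45)*(-6) = (15/4)*(-6) = -45/2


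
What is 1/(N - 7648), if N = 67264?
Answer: 1/59616 ≈ 1.6774e-5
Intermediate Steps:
1/(N - 7648) = 1/(67264 - 7648) = 1/59616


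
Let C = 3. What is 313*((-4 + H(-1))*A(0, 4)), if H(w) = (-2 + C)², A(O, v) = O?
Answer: 0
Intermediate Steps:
H(w) = 1 (H(w) = (-2 + 3)² = 1² = 1)
313*((-4 + H(-1))*A(0, 4)) = 313*((-4 + 1)*0) = 313*(-3*0) = 313*0 = 0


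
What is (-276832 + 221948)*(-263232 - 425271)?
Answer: 37787798652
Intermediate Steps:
(-276832 + 221948)*(-263232 - 425271) = -54884*(-688503) = 37787798652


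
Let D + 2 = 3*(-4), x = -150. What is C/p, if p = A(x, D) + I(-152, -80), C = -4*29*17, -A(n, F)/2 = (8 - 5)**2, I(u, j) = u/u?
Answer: 116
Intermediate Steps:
I(u, j) = 1
D = -14 (D = -2 + 3*(-4) = -2 - 12 = -14)
A(n, F) = -18 (A(n, F) = -2*(8 - 5)**2 = -2*3**2 = -2*9 = -18)
C = -1972 (C = -116*17 = -1972)
p = -17 (p = -18 + 1 = -17)
C/p = -1972/(-17) = -1972*(-1/17) = 116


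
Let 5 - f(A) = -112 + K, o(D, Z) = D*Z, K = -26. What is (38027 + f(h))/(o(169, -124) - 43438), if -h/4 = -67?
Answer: -1735/2927 ≈ -0.59276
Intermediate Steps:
h = 268 (h = -4*(-67) = 268)
f(A) = 143 (f(A) = 5 - (-112 - 26) = 5 - 1*(-138) = 5 + 138 = 143)
(38027 + f(h))/(o(169, -124) - 43438) = (38027 + 143)/(169*(-124) - 43438) = 38170/(-20956 - 43438) = 38170/(-64394) = 38170*(-1/64394) = -1735/2927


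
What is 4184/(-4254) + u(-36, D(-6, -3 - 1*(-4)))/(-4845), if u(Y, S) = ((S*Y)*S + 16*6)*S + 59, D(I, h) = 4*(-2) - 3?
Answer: -12214717/1145035 ≈ -10.668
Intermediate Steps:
D(I, h) = -11 (D(I, h) = -8 - 3 = -11)
u(Y, S) = 59 + S*(96 + Y*S²) (u(Y, S) = (Y*S² + 96)*S + 59 = (96 + Y*S²)*S + 59 = S*(96 + Y*S²) + 59 = 59 + S*(96 + Y*S²))
4184/(-4254) + u(-36, D(-6, -3 - 1*(-4)))/(-4845) = 4184/(-4254) + (59 + 96*(-11) - 36*(-11)³)/(-4845) = 4184*(-1/4254) + (59 - 1056 - 36*(-1331))*(-1/4845) = -2092/2127 + (59 - 1056 + 47916)*(-1/4845) = -2092/2127 + 46919*(-1/4845) = -2092/2127 - 46919/4845 = -12214717/1145035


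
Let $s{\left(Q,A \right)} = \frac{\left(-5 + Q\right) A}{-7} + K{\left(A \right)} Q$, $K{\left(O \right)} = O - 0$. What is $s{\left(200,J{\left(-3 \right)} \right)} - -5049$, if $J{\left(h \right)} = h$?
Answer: $\frac{31728}{7} \approx 4532.6$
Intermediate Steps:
$K{\left(O \right)} = O$ ($K{\left(O \right)} = O + 0 = O$)
$s{\left(Q,A \right)} = A Q - \frac{A \left(-5 + Q\right)}{7}$ ($s{\left(Q,A \right)} = \frac{\left(-5 + Q\right) A}{-7} + A Q = A \left(-5 + Q\right) \left(- \frac{1}{7}\right) + A Q = - \frac{A \left(-5 + Q\right)}{7} + A Q = A Q - \frac{A \left(-5 + Q\right)}{7}$)
$s{\left(200,J{\left(-3 \right)} \right)} - -5049 = \frac{1}{7} \left(-3\right) \left(5 + 6 \cdot 200\right) - -5049 = \frac{1}{7} \left(-3\right) \left(5 + 1200\right) + 5049 = \frac{1}{7} \left(-3\right) 1205 + 5049 = - \frac{3615}{7} + 5049 = \frac{31728}{7}$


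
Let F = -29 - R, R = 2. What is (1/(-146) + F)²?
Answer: 20493729/21316 ≈ 961.42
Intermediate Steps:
F = -31 (F = -29 - 1*2 = -29 - 2 = -31)
(1/(-146) + F)² = (1/(-146) - 31)² = (-1/146 - 31)² = (-4527/146)² = 20493729/21316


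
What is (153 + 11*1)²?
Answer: 26896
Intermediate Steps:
(153 + 11*1)² = (153 + 11)² = 164² = 26896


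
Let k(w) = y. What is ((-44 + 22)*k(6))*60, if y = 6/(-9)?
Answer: 880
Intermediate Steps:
y = -⅔ (y = 6*(-⅑) = -⅔ ≈ -0.66667)
k(w) = -⅔
((-44 + 22)*k(6))*60 = ((-44 + 22)*(-⅔))*60 = -22*(-⅔)*60 = (44/3)*60 = 880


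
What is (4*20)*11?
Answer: 880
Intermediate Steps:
(4*20)*11 = 80*11 = 880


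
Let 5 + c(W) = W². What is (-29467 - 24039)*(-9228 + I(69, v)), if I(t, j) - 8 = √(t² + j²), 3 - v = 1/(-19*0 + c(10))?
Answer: 493325320 - 53506*√43048681/95 ≈ 4.8963e+8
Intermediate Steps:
c(W) = -5 + W²
v = 284/95 (v = 3 - 1/(-19*0 + (-5 + 10²)) = 3 - 1/(0 + (-5 + 100)) = 3 - 1/(0 + 95) = 3 - 1/95 = 284/95 ≈ 2.9895)
I(t, j) = 8 + √(j² + t²) (I(t, j) = 8 + √(t² + j²) = 8 + √(j² + t²))
(-29467 - 24039)*(-9228 + I(69, v)) = (-29467 - 24039)*(-9228 + (8 + √((284/95)² + 69²))) = -53506*(-9228 + (8 + √(80656/9025 + 4761))) = -53506*(-9228 + (8 + √(43048681/9025))) = -53506*(-9228 + (8 + √43048681/95)) = -53506*(-9220 + √43048681/95) = 493325320 - 53506*√43048681/95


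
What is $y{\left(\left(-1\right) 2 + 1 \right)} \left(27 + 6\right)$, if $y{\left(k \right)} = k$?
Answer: $-33$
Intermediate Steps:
$y{\left(\left(-1\right) 2 + 1 \right)} \left(27 + 6\right) = \left(\left(-1\right) 2 + 1\right) \left(27 + 6\right) = \left(-2 + 1\right) 33 = \left(-1\right) 33 = -33$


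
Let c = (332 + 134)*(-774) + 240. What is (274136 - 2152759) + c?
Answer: -2239067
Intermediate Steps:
c = -360444 (c = 466*(-774) + 240 = -360684 + 240 = -360444)
(274136 - 2152759) + c = (274136 - 2152759) - 360444 = -1878623 - 360444 = -2239067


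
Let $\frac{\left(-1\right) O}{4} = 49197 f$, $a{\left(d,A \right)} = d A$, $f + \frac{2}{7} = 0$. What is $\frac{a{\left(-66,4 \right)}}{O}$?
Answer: $- \frac{77}{16399} \approx -0.0046954$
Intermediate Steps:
$f = - \frac{2}{7}$ ($f = - \frac{2}{7} + 0 = - \frac{2}{7} \approx -0.28571$)
$a{\left(d,A \right)} = A d$
$O = \frac{393576}{7}$ ($O = - 4 \cdot 49197 \left(- \frac{2}{7}\right) = \left(-4\right) \left(- \frac{98394}{7}\right) = \frac{393576}{7} \approx 56225.0$)
$\frac{a{\left(-66,4 \right)}}{O} = \frac{4 \left(-66\right)}{\frac{393576}{7}} = \left(-264\right) \frac{7}{393576} = - \frac{77}{16399}$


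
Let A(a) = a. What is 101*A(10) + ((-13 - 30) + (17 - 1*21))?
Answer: 963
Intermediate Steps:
101*A(10) + ((-13 - 30) + (17 - 1*21)) = 101*10 + ((-13 - 30) + (17 - 1*21)) = 1010 + (-43 + (17 - 21)) = 1010 + (-43 - 4) = 1010 - 47 = 963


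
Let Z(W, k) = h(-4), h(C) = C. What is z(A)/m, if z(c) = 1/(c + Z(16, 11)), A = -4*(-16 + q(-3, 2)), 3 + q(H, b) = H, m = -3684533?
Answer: -1/309500772 ≈ -3.2310e-9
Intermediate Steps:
q(H, b) = -3 + H
Z(W, k) = -4
A = 88 (A = -4*(-16 + (-3 - 3)) = -4*(-16 - 6) = -4*(-22) = 88)
z(c) = 1/(-4 + c) (z(c) = 1/(c - 4) = 1/(-4 + c))
z(A)/m = 1/((-4 + 88)*(-3684533)) = -1/3684533/84 = (1/84)*(-1/3684533) = -1/309500772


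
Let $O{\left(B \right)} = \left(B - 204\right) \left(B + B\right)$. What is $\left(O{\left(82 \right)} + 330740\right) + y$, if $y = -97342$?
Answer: $213390$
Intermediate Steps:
$O{\left(B \right)} = 2 B \left(-204 + B\right)$ ($O{\left(B \right)} = \left(-204 + B\right) 2 B = 2 B \left(-204 + B\right)$)
$\left(O{\left(82 \right)} + 330740\right) + y = \left(2 \cdot 82 \left(-204 + 82\right) + 330740\right) - 97342 = \left(2 \cdot 82 \left(-122\right) + 330740\right) - 97342 = \left(-20008 + 330740\right) - 97342 = 310732 - 97342 = 213390$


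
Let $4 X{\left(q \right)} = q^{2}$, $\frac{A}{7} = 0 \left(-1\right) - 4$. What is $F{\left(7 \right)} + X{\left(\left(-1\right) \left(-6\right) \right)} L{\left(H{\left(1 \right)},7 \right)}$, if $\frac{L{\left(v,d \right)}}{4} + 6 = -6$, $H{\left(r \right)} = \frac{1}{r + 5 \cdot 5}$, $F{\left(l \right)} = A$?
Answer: $-460$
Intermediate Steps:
$A = -28$ ($A = 7 \left(0 \left(-1\right) - 4\right) = 7 \left(0 - 4\right) = 7 \left(-4\right) = -28$)
$F{\left(l \right)} = -28$
$H{\left(r \right)} = \frac{1}{25 + r}$ ($H{\left(r \right)} = \frac{1}{r + 25} = \frac{1}{25 + r}$)
$L{\left(v,d \right)} = -48$ ($L{\left(v,d \right)} = -24 + 4 \left(-6\right) = -24 - 24 = -48$)
$X{\left(q \right)} = \frac{q^{2}}{4}$
$F{\left(7 \right)} + X{\left(\left(-1\right) \left(-6\right) \right)} L{\left(H{\left(1 \right)},7 \right)} = -28 + \frac{\left(\left(-1\right) \left(-6\right)\right)^{2}}{4} \left(-48\right) = -28 + \frac{6^{2}}{4} \left(-48\right) = -28 + \frac{1}{4} \cdot 36 \left(-48\right) = -28 + 9 \left(-48\right) = -28 - 432 = -460$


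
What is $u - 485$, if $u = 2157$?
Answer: $1672$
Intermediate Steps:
$u - 485 = 2157 - 485 = 1672$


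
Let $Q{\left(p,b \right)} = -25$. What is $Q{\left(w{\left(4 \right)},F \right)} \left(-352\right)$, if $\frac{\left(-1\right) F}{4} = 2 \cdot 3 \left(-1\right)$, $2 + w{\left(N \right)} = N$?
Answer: $8800$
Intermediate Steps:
$w{\left(N \right)} = -2 + N$
$F = 24$ ($F = - 4 \cdot 2 \cdot 3 \left(-1\right) = - 4 \cdot 6 \left(-1\right) = \left(-4\right) \left(-6\right) = 24$)
$Q{\left(w{\left(4 \right)},F \right)} \left(-352\right) = \left(-25\right) \left(-352\right) = 8800$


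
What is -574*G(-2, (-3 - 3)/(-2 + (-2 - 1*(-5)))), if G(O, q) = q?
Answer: 3444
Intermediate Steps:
-574*G(-2, (-3 - 3)/(-2 + (-2 - 1*(-5)))) = -574*(-3 - 3)/(-2 + (-2 - 1*(-5))) = -(-3444)/(-2 + (-2 + 5)) = -(-3444)/(-2 + 3) = -(-3444)/1 = -(-3444) = -574*(-6) = 3444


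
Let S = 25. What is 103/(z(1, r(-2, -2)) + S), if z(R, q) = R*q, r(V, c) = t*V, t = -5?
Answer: 103/35 ≈ 2.9429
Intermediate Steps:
r(V, c) = -5*V
103/(z(1, r(-2, -2)) + S) = 103/(1*(-5*(-2)) + 25) = 103/(1*10 + 25) = 103/(10 + 25) = 103/35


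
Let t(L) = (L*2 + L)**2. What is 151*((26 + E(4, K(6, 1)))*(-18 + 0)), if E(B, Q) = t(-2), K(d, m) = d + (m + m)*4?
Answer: -168516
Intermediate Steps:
K(d, m) = d + 8*m (K(d, m) = d + (2*m)*4 = d + 8*m)
t(L) = 9*L**2 (t(L) = (2*L + L)**2 = (3*L)**2 = 9*L**2)
E(B, Q) = 36 (E(B, Q) = 9*(-2)**2 = 9*4 = 36)
151*((26 + E(4, K(6, 1)))*(-18 + 0)) = 151*((26 + 36)*(-18 + 0)) = 151*(62*(-18)) = 151*(-1116) = -168516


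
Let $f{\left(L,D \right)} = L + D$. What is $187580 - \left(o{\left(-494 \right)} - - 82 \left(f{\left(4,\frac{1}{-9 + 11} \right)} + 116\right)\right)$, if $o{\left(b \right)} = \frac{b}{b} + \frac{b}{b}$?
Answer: $177697$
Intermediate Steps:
$f{\left(L,D \right)} = D + L$
$o{\left(b \right)} = 2$ ($o{\left(b \right)} = 1 + 1 = 2$)
$187580 - \left(o{\left(-494 \right)} - - 82 \left(f{\left(4,\frac{1}{-9 + 11} \right)} + 116\right)\right) = 187580 - \left(2 - - 82 \left(\left(\frac{1}{-9 + 11} + 4\right) + 116\right)\right) = 187580 - \left(2 - - 82 \left(\left(\frac{1}{2} + 4\right) + 116\right)\right) = 187580 - \left(2 - - 82 \left(\frac{9}{2} + 116\right)\right) = 187580 - \left(2 - \left(-82\right) \frac{241}{2}\right) = 187580 - \left(2 - -9881\right) = 187580 - \left(2 + 9881\right) = 187580 - 9883 = 177697$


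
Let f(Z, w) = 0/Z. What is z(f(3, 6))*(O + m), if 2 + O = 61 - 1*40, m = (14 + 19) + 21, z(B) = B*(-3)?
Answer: 0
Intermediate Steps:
f(Z, w) = 0
z(B) = -3*B
m = 54 (m = 33 + 21 = 54)
O = 19 (O = -2 + (61 - 1*40) = -2 + (61 - 40) = -2 + 21 = 19)
z(f(3, 6))*(O + m) = (-3*0)*(19 + 54) = 0*73 = 0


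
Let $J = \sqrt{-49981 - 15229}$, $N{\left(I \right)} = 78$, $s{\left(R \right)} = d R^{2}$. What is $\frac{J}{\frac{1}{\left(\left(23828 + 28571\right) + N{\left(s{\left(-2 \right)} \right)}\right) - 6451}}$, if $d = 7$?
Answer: $46026 i \sqrt{65210} \approx 1.1753 \cdot 10^{7} i$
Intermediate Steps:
$s{\left(R \right)} = 7 R^{2}$
$J = i \sqrt{65210}$ ($J = \sqrt{-65210} = i \sqrt{65210} \approx 255.36 i$)
$\frac{J}{\frac{1}{\left(\left(23828 + 28571\right) + N{\left(s{\left(-2 \right)} \right)}\right) - 6451}} = \frac{i \sqrt{65210}}{\frac{1}{\left(\left(23828 + 28571\right) + 78\right) - 6451}} = \frac{i \sqrt{65210}}{\frac{1}{\left(52399 + 78\right) - 6451}} = \frac{i \sqrt{65210}}{\frac{1}{52477 - 6451}} = \frac{i \sqrt{65210}}{\frac{1}{46026}} = i \sqrt{65210} \frac{1}{\frac{1}{46026}} = i \sqrt{65210} \cdot 46026 = 46026 i \sqrt{65210}$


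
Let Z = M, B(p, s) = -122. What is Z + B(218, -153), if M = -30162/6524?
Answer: -413045/3262 ≈ -126.62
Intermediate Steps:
M = -15081/3262 (M = -30162*1/6524 = -15081/3262 ≈ -4.6232)
Z = -15081/3262 ≈ -4.6232
Z + B(218, -153) = -15081/3262 - 122 = -413045/3262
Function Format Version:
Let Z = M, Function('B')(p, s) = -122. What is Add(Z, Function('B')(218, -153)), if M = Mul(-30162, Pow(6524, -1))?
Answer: Rational(-413045, 3262) ≈ -126.62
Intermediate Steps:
M = Rational(-15081, 3262) (M = Mul(-30162, Rational(1, 6524)) = Rational(-15081, 3262) ≈ -4.6232)
Z = Rational(-15081, 3262) ≈ -4.6232
Add(Z, Function('B')(218, -153)) = Add(Rational(-15081, 3262), -122) = Rational(-413045, 3262)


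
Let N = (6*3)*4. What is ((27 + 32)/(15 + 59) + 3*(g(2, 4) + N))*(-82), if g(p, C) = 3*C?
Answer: -766987/37 ≈ -20729.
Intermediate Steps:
N = 72 (N = 18*4 = 72)
((27 + 32)/(15 + 59) + 3*(g(2, 4) + N))*(-82) = ((27 + 32)/(15 + 59) + 3*(3*4 + 72))*(-82) = (59/74 + 3*(12 + 72))*(-82) = (59*(1/74) + 3*84)*(-82) = (59/74 + 252)*(-82) = (18707/74)*(-82) = -766987/37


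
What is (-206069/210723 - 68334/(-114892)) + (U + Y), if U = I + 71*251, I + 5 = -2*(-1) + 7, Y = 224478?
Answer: 2933120052386741/12105193458 ≈ 2.4230e+5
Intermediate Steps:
I = 4 (I = -5 + (-2*(-1) + 7) = -5 + (2 + 7) = -5 + 9 = 4)
U = 17825 (U = 4 + 71*251 = 4 + 17821 = 17825)
(-206069/210723 - 68334/(-114892)) + (U + Y) = (-206069/210723 - 68334/(-114892)) + (17825 + 224478) = (-206069*1/210723 - 68334*(-1/114892)) + 242303 = (-206069/210723 + 34167/57446) + 242303 = -4638067033/12105193458 + 242303 = 2933120052386741/12105193458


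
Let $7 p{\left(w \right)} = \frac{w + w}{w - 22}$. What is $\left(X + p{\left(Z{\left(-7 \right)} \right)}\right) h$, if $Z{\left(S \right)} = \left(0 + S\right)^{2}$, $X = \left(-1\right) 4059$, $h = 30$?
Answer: $- \frac{1095790}{9} \approx -1.2175 \cdot 10^{5}$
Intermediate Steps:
$X = -4059$
$Z{\left(S \right)} = S^{2}$
$p{\left(w \right)} = \frac{2 w}{7 \left(-22 + w\right)}$ ($p{\left(w \right)} = \frac{\left(w + w\right) \frac{1}{w - 22}}{7} = \frac{2 w \frac{1}{-22 + w}}{7} = \frac{2 w}{7 \left(-22 + w\right)}$)
$\left(X + p{\left(Z{\left(-7 \right)} \right)}\right) h = \left(-4059 + \frac{2 \left(-7\right)^{2}}{7 \left(-22 + \left(-7\right)^{2}\right)}\right) 30 = \left(-4059 + \frac{2}{7} \cdot 49 \frac{1}{-22 + 49}\right) 30 = \left(-4059 + \frac{2}{7} \cdot 49 \cdot \frac{1}{27}\right) 30 = \left(-4059 + \frac{14}{27}\right) 30 = \left(- \frac{109579}{27}\right) 30 = - \frac{1095790}{9}$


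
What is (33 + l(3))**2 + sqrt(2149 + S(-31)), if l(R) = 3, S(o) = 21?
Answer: 1296 + sqrt(2170) ≈ 1342.6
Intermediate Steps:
(33 + l(3))**2 + sqrt(2149 + S(-31)) = (33 + 3)**2 + sqrt(2149 + 21) = 36**2 + sqrt(2170) = 1296 + sqrt(2170)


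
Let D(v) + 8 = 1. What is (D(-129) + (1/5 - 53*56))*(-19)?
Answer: 282606/5 ≈ 56521.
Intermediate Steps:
D(v) = -7 (D(v) = -8 + 1 = -7)
(D(-129) + (1/5 - 53*56))*(-19) = (-7 + (1/5 - 53*56))*(-19) = (-7 + (1/5 - 2968))*(-19) = (-7 - 14839/5)*(-19) = -14874/5*(-19) = 282606/5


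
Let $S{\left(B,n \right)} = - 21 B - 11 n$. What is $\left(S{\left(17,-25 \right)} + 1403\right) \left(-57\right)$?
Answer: $-75297$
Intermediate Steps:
$\left(S{\left(17,-25 \right)} + 1403\right) \left(-57\right) = \left(\left(\left(-21\right) 17 - -275\right) + 1403\right) \left(-57\right) = \left(\left(-357 + 275\right) + 1403\right) \left(-57\right) = \left(-82 + 1403\right) \left(-57\right) = 1321 \left(-57\right) = -75297$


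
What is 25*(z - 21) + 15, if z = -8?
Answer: -710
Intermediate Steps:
25*(z - 21) + 15 = 25*(-8 - 21) + 15 = 25*(-29) + 15 = -725 + 15 = -710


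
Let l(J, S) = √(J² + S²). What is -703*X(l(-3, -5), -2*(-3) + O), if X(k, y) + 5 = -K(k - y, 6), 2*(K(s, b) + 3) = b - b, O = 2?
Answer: 1406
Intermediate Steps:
K(s, b) = -3 (K(s, b) = -3 + (b - b)/2 = -3 + (½)*0 = -3 + 0 = -3)
X(k, y) = -2 (X(k, y) = -5 - 1*(-3) = -5 + 3 = -2)
-703*X(l(-3, -5), -2*(-3) + O) = -703*(-2) = 1406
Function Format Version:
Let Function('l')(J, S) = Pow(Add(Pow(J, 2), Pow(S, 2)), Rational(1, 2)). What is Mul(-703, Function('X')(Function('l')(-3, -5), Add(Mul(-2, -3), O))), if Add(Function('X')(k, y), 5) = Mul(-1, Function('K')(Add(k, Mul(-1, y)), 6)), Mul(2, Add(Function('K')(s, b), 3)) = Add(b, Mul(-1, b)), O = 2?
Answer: 1406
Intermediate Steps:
Function('K')(s, b) = -3 (Function('K')(s, b) = Add(-3, Mul(Rational(1, 2), Add(b, Mul(-1, b)))) = Add(-3, Mul(Rational(1, 2), 0)) = Add(-3, 0) = -3)
Function('X')(k, y) = -2 (Function('X')(k, y) = Add(-5, Mul(-1, -3)) = Add(-5, 3) = -2)
Mul(-703, Function('X')(Function('l')(-3, -5), Add(Mul(-2, -3), O))) = Mul(-703, -2) = 1406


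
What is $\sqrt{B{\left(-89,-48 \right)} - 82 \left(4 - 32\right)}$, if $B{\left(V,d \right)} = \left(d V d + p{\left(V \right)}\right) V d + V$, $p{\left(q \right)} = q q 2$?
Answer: $i \sqrt{808320001} \approx 28431.0 i$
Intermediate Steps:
$p{\left(q \right)} = 2 q^{2}$ ($p{\left(q \right)} = q^{2} \cdot 2 = 2 q^{2}$)
$B{\left(V,d \right)} = V + V d \left(2 V^{2} + V d^{2}\right)$ ($B{\left(V,d \right)} = \left(d V d + 2 V^{2}\right) V d + V = \left(V d d + 2 V^{2}\right) V d + V = \left(V d^{2} + 2 V^{2}\right) V d + V = \left(2 V^{2} + V d^{2}\right) V d + V = V \left(2 V^{2} + V d^{2}\right) d + V = V d \left(2 V^{2} + V d^{2}\right) + V = V + V d \left(2 V^{2} + V d^{2}\right)$)
$\sqrt{B{\left(-89,-48 \right)} - 82 \left(4 - 32\right)} = \sqrt{- 89 \left(1 - 89 \left(-48\right)^{3} + 2 \left(-48\right) \left(-89\right)^{2}\right) - 82 \left(4 - 32\right)} = \sqrt{- 89 \left(1 - -9842688 + 2 \left(-48\right) 7921\right) - -2296} = \sqrt{- 89 \left(1 + 9842688 - 760416\right) + 2296} = \sqrt{\left(-89\right) 9082273 + 2296} = \sqrt{-808322297 + 2296} = \sqrt{-808320001} = i \sqrt{808320001}$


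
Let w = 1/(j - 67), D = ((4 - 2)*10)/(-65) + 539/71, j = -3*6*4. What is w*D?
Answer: -6723/128297 ≈ -0.052402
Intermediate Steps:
j = -72 (j = -18*4 = -72)
D = 6723/923 (D = (2*10)*(-1/65) + 539*(1/71) = 20*(-1/65) + 539/71 = -4/13 + 539/71 = 6723/923 ≈ 7.2839)
w = -1/139 (w = 1/(-72 - 67) = 1/(-139) = -1/139 ≈ -0.0071942)
w*D = -1/139*6723/923 = -6723/128297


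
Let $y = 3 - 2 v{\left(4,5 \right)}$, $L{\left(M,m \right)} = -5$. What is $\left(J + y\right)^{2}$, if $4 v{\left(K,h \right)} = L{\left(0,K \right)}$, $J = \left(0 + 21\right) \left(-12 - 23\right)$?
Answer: $\frac{2128681}{4} \approx 5.3217 \cdot 10^{5}$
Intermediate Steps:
$J = -735$ ($J = 21 \left(-35\right) = -735$)
$v{\left(K,h \right)} = - \frac{5}{4}$ ($v{\left(K,h \right)} = \frac{1}{4} \left(-5\right) = - \frac{5}{4}$)
$y = \frac{11}{2}$ ($y = 3 - - \frac{5}{2} = 3 + \frac{5}{2} = \frac{11}{2} \approx 5.5$)
$\left(J + y\right)^{2} = \left(-735 + \frac{11}{2}\right)^{2} = \left(- \frac{1459}{2}\right)^{2} = \frac{2128681}{4}$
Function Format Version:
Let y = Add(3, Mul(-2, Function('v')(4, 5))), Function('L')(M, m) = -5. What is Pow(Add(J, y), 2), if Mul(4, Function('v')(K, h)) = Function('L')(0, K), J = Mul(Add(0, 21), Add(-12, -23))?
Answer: Rational(2128681, 4) ≈ 5.3217e+5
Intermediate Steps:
J = -735 (J = Mul(21, -35) = -735)
Function('v')(K, h) = Rational(-5, 4) (Function('v')(K, h) = Mul(Rational(1, 4), -5) = Rational(-5, 4))
y = Rational(11, 2) (y = Add(3, Mul(-2, Rational(-5, 4))) = Add(3, Rational(5, 2)) = Rational(11, 2) ≈ 5.5000)
Pow(Add(J, y), 2) = Pow(Add(-735, Rational(11, 2)), 2) = Pow(Rational(-1459, 2), 2) = Rational(2128681, 4)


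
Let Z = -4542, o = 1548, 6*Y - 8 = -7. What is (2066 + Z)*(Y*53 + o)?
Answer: -11564158/3 ≈ -3.8547e+6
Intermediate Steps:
Y = ⅙ (Y = 4/3 + (⅙)*(-7) = 4/3 - 7/6 = ⅙ ≈ 0.16667)
(2066 + Z)*(Y*53 + o) = (2066 - 4542)*((⅙)*53 + 1548) = -2476*(53/6 + 1548) = -2476*9341/6 = -11564158/3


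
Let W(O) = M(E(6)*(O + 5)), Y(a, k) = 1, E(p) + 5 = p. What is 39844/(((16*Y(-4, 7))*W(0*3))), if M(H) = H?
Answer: 9961/20 ≈ 498.05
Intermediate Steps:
E(p) = -5 + p
W(O) = 5 + O (W(O) = (-5 + 6)*(O + 5) = 1*(5 + O) = 5 + O)
39844/(((16*Y(-4, 7))*W(0*3))) = 39844/(((16*1)*(5 + 0*3))) = 39844/((16*(5 + 0))) = 39844/((16*5)) = 39844/80 = 39844*(1/80) = 9961/20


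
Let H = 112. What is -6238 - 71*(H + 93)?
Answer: -20793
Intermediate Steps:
-6238 - 71*(H + 93) = -6238 - 71*(112 + 93) = -6238 - 71*205 = -6238 - 1*14555 = -6238 - 14555 = -20793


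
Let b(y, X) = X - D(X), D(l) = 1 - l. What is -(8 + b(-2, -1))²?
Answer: -25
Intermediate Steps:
b(y, X) = -1 + 2*X (b(y, X) = X - (1 - X) = X + (-1 + X) = -1 + 2*X)
-(8 + b(-2, -1))² = -(8 + (-1 + 2*(-1)))² = -(8 + (-1 - 2))² = -(8 - 3)² = -1*5² = -1*25 = -25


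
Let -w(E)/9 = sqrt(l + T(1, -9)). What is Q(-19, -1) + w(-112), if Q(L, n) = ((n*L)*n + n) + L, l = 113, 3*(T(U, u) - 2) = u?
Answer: -39 - 36*sqrt(7) ≈ -134.25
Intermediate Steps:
T(U, u) = 2 + u/3
w(E) = -36*sqrt(7) (w(E) = -9*sqrt(113 + (2 + (1/3)*(-9))) = -9*sqrt(113 + (2 - 3)) = -9*sqrt(113 - 1) = -36*sqrt(7))
Q(L, n) = L + n + L*n**2 (Q(L, n) = ((L*n)*n + n) + L = (L*n**2 + n) + L = (n + L*n**2) + L = L + n + L*n**2)
Q(-19, -1) + w(-112) = (-19 - 1 - 19*(-1)**2) - 36*sqrt(7) = (-19 - 1 - 19*1) - 36*sqrt(7) = (-19 - 1 - 19) - 36*sqrt(7) = -39 - 36*sqrt(7)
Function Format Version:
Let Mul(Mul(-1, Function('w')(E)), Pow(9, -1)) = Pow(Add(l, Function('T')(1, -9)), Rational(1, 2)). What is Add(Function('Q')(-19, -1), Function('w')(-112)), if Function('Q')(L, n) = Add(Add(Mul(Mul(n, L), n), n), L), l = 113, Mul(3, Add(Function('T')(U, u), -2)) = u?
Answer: Add(-39, Mul(-36, Pow(7, Rational(1, 2)))) ≈ -134.25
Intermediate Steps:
Function('T')(U, u) = Add(2, Mul(Rational(1, 3), u))
Function('w')(E) = Mul(-36, Pow(7, Rational(1, 2))) (Function('w')(E) = Mul(-9, Pow(Add(113, Add(2, Mul(Rational(1, 3), -9))), Rational(1, 2))) = Mul(-9, Pow(Add(113, Add(2, -3)), Rational(1, 2))) = Mul(-9, Pow(Add(113, -1), Rational(1, 2))) = Mul(-9, Pow(112, Rational(1, 2))) = Mul(-9, Mul(4, Pow(7, Rational(1, 2)))) = Mul(-36, Pow(7, Rational(1, 2))))
Function('Q')(L, n) = Add(L, n, Mul(L, Pow(n, 2))) (Function('Q')(L, n) = Add(Add(Mul(Mul(L, n), n), n), L) = Add(Add(Mul(L, Pow(n, 2)), n), L) = Add(Add(n, Mul(L, Pow(n, 2))), L) = Add(L, n, Mul(L, Pow(n, 2))))
Add(Function('Q')(-19, -1), Function('w')(-112)) = Add(Add(-19, -1, Mul(-19, Pow(-1, 2))), Mul(-36, Pow(7, Rational(1, 2)))) = Add(Add(-19, -1, Mul(-19, 1)), Mul(-36, Pow(7, Rational(1, 2)))) = Add(Add(-19, -1, -19), Mul(-36, Pow(7, Rational(1, 2)))) = Add(-39, Mul(-36, Pow(7, Rational(1, 2))))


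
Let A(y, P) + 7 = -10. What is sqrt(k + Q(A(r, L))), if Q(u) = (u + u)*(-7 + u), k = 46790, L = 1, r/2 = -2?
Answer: sqrt(47606) ≈ 218.19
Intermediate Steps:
r = -4 (r = 2*(-2) = -4)
A(y, P) = -17 (A(y, P) = -7 - 10 = -17)
Q(u) = 2*u*(-7 + u) (Q(u) = (2*u)*(-7 + u) = 2*u*(-7 + u))
sqrt(k + Q(A(r, L))) = sqrt(46790 + 2*(-17)*(-7 - 17)) = sqrt(46790 + 2*(-17)*(-24)) = sqrt(46790 + 816) = sqrt(47606)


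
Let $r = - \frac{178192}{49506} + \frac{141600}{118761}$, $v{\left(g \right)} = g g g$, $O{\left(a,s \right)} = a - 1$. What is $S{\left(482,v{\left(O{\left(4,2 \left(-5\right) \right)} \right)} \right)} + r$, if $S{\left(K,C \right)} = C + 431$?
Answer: $\frac{12065787278}{26483703} \approx 455.59$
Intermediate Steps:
$O{\left(a,s \right)} = -1 + a$ ($O{\left(a,s \right)} = a - 1 = -1 + a$)
$v{\left(g \right)} = g^{3}$ ($v{\left(g \right)} = g^{2} g = g^{3}$)
$S{\left(K,C \right)} = 431 + C$
$r = - \frac{63748696}{26483703}$ ($r = \left(-178192\right) \frac{1}{49506} + 141600 \cdot \frac{1}{118761} = - \frac{2408}{669} + \frac{47200}{39587} = - \frac{63748696}{26483703} \approx -2.4071$)
$S{\left(482,v{\left(O{\left(4,2 \left(-5\right) \right)} \right)} \right)} + r = \left(431 + \left(-1 + 4\right)^{3}\right) - \frac{63748696}{26483703} = \left(431 + 3^{3}\right) - \frac{63748696}{26483703} = \left(431 + 27\right) - \frac{63748696}{26483703} = 458 - \frac{63748696}{26483703} = \frac{12065787278}{26483703}$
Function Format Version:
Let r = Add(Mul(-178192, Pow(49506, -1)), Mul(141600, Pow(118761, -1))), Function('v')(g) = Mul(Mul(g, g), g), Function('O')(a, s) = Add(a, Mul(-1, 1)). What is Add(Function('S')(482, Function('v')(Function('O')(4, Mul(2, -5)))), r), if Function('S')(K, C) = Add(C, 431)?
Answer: Rational(12065787278, 26483703) ≈ 455.59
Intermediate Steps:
Function('O')(a, s) = Add(-1, a) (Function('O')(a, s) = Add(a, -1) = Add(-1, a))
Function('v')(g) = Pow(g, 3) (Function('v')(g) = Mul(Pow(g, 2), g) = Pow(g, 3))
Function('S')(K, C) = Add(431, C)
r = Rational(-63748696, 26483703) (r = Add(Mul(-178192, Rational(1, 49506)), Mul(141600, Rational(1, 118761))) = Add(Rational(-2408, 669), Rational(47200, 39587)) = Rational(-63748696, 26483703) ≈ -2.4071)
Add(Function('S')(482, Function('v')(Function('O')(4, Mul(2, -5)))), r) = Add(Add(431, Pow(Add(-1, 4), 3)), Rational(-63748696, 26483703)) = Add(Add(431, Pow(3, 3)), Rational(-63748696, 26483703)) = Add(Add(431, 27), Rational(-63748696, 26483703)) = Add(458, Rational(-63748696, 26483703)) = Rational(12065787278, 26483703)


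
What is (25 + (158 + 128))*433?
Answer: 134663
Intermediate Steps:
(25 + (158 + 128))*433 = (25 + 286)*433 = 311*433 = 134663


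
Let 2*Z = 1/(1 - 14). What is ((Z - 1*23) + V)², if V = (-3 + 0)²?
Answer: 133225/676 ≈ 197.08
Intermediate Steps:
V = 9 (V = (-3)² = 9)
Z = -1/26 (Z = 1/(2*(1 - 14)) = (½)/(-13) = (½)*(-1/13) = -1/26 ≈ -0.038462)
((Z - 1*23) + V)² = ((-1/26 - 1*23) + 9)² = ((-1/26 - 23) + 9)² = (-599/26 + 9)² = (-365/26)² = 133225/676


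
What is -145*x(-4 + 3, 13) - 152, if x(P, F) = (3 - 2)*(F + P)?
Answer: -1892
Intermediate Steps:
x(P, F) = F + P (x(P, F) = 1*(F + P) = F + P)
-145*x(-4 + 3, 13) - 152 = -145*(13 + (-4 + 3)) - 152 = -145*(13 - 1) - 152 = -145*12 - 152 = -1740 - 152 = -1892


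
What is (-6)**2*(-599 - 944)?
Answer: -55548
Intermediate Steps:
(-6)**2*(-599 - 944) = 36*(-1543) = -55548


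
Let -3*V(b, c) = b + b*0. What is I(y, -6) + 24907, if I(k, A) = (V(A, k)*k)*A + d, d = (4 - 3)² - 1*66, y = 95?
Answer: 23702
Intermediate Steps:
V(b, c) = -b/3 (V(b, c) = -(b + b*0)/3 = -(b + 0)/3 = -b/3)
d = -65 (d = 1² - 66 = 1 - 66 = -65)
I(k, A) = -65 - k*A²/3 (I(k, A) = ((-A/3)*k)*A - 65 = (-A*k/3)*A - 65 = -k*A²/3 - 65 = -65 - k*A²/3)
I(y, -6) + 24907 = (-65 - ⅓*95*(-6)²) + 24907 = (-65 - ⅓*95*36) + 24907 = (-65 - 1140) + 24907 = -1205 + 24907 = 23702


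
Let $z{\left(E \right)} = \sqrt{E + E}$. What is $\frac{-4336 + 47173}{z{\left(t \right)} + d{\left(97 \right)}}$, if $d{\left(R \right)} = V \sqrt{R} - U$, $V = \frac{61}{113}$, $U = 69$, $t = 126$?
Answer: $\frac{4840581}{-7797 + 61 \sqrt{97} + 678 \sqrt{7}} \approx -896.01$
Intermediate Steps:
$z{\left(E \right)} = \sqrt{2} \sqrt{E}$ ($z{\left(E \right)} = \sqrt{2 E} = \sqrt{2} \sqrt{E}$)
$V = \frac{61}{113}$ ($V = 61 \cdot \frac{1}{113} = \frac{61}{113} \approx 0.53982$)
$d{\left(R \right)} = -69 + \frac{61 \sqrt{R}}{113}$ ($d{\left(R \right)} = \frac{61 \sqrt{R}}{113} - 69 = -69 + \frac{61 \sqrt{R}}{113}$)
$\frac{-4336 + 47173}{z{\left(t \right)} + d{\left(97 \right)}} = \frac{-4336 + 47173}{\sqrt{2} \sqrt{126} - \left(69 - \frac{61 \sqrt{97}}{113}\right)} = \frac{42837}{\sqrt{2} \cdot 3 \sqrt{14} - \left(69 - \frac{61 \sqrt{97}}{113}\right)} = \frac{42837}{6 \sqrt{7} - \left(69 - \frac{61 \sqrt{97}}{113}\right)} = \frac{42837}{-69 + 6 \sqrt{7} + \frac{61 \sqrt{97}}{113}}$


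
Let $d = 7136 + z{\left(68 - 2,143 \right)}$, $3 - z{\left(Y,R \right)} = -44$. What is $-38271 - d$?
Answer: $-45454$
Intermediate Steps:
$z{\left(Y,R \right)} = 47$ ($z{\left(Y,R \right)} = 3 - -44 = 3 + 44 = 47$)
$d = 7183$ ($d = 7136 + 47 = 7183$)
$-38271 - d = -38271 - 7183 = -45454$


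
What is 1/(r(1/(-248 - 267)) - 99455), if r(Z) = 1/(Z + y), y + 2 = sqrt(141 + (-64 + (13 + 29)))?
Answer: -606651803081/60334544513942995 - 10609*sqrt(119)/12066908902788599 ≈ -1.0055e-5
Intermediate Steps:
y = -2 + sqrt(119) (y = -2 + sqrt(141 + (-64 + (13 + 29))) = -2 + sqrt(141 + (-64 + 42)) = -2 + sqrt(141 - 22) = -2 + sqrt(119) ≈ 8.9087)
r(Z) = 1/(-2 + Z + sqrt(119)) (r(Z) = 1/(Z + (-2 + sqrt(119))) = 1/(-2 + Z + sqrt(119)))
1/(r(1/(-248 - 267)) - 99455) = 1/(1/(-2 + 1/(-248 - 267) + sqrt(119)) - 99455) = 1/(1/(-2 + 1/(-515) + sqrt(119)) - 99455) = 1/(1/(-2 - 1/515 + sqrt(119)) - 99455) = 1/(1/(-1031/515 + sqrt(119)) - 99455) = 1/(-99455 + 1/(-1031/515 + sqrt(119)))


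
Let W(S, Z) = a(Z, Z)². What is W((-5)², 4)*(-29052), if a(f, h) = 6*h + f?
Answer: -22776768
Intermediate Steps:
a(f, h) = f + 6*h
W(S, Z) = 49*Z² (W(S, Z) = (Z + 6*Z)² = (7*Z)² = 49*Z²)
W((-5)², 4)*(-29052) = (49*4²)*(-29052) = (49*16)*(-29052) = 784*(-29052) = -22776768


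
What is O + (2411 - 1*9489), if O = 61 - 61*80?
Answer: -11897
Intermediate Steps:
O = -4819 (O = 61 - 4880 = -4819)
O + (2411 - 1*9489) = -4819 + (2411 - 1*9489) = -4819 + (2411 - 9489) = -4819 - 7078 = -11897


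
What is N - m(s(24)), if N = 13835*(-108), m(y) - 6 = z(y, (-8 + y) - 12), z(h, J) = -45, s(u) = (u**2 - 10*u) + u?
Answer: -1494141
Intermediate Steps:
s(u) = u**2 - 9*u
m(y) = -39 (m(y) = 6 - 45 = -39)
N = -1494180
N - m(s(24)) = -1494180 - 1*(-39) = -1494180 + 39 = -1494141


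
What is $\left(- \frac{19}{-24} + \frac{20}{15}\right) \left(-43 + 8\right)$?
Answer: $- \frac{595}{8} \approx -74.375$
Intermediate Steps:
$\left(- \frac{19}{-24} + \frac{20}{15}\right) \left(-43 + 8\right) = \left(\left(-19\right) \left(- \frac{1}{24}\right) + 20 \cdot \frac{1}{15}\right) \left(-35\right) = \left(\frac{19}{24} + \frac{4}{3}\right) \left(-35\right) = \frac{17}{8} \left(-35\right) = - \frac{595}{8}$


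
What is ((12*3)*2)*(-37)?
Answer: -2664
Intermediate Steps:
((12*3)*2)*(-37) = (36*2)*(-37) = 72*(-37) = -2664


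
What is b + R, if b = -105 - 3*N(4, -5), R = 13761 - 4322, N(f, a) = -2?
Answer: 9340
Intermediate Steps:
R = 9439
b = -99 (b = -105 - 3*(-2) = -105 + 6 = -99)
b + R = -99 + 9439 = 9340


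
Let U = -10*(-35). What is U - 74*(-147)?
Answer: 11228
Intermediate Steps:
U = 350
U - 74*(-147) = 350 - 74*(-147) = 350 + 10878 = 11228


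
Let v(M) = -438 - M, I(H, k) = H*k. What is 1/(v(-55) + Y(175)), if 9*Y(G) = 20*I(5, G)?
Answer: 9/14053 ≈ 0.00064043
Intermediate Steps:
Y(G) = 100*G/9 (Y(G) = (20*(5*G))/9 = (100*G)/9 = 100*G/9)
1/(v(-55) + Y(175)) = 1/((-438 - 1*(-55)) + (100/9)*175) = 1/((-438 + 55) + 17500/9) = 1/(-383 + 17500/9) = 1/(14053/9) = 9/14053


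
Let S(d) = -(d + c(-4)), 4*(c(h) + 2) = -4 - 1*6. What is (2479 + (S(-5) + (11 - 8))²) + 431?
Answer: 12265/4 ≈ 3066.3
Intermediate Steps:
c(h) = -9/2 (c(h) = -2 + (-4 - 1*6)/4 = -2 + (-4 - 6)/4 = -2 + (¼)*(-10) = -2 - 5/2 = -9/2)
S(d) = 9/2 - d (S(d) = -(d - 9/2) = -(-9/2 + d) = 9/2 - d)
(2479 + (S(-5) + (11 - 8))²) + 431 = (2479 + ((9/2 - 1*(-5)) + (11 - 8))²) + 431 = (2479 + ((9/2 + 5) + 3)²) + 431 = (2479 + (19/2 + 3)²) + 431 = (2479 + (25/2)²) + 431 = (2479 + 625/4) + 431 = 10541/4 + 431 = 12265/4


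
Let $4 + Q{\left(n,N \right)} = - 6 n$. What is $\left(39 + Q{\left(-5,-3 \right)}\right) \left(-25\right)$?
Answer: $-1625$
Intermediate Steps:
$Q{\left(n,N \right)} = -4 - 6 n$
$\left(39 + Q{\left(-5,-3 \right)}\right) \left(-25\right) = \left(39 - -26\right) \left(-25\right) = \left(39 + \left(-4 + 30\right)\right) \left(-25\right) = \left(39 + 26\right) \left(-25\right) = 65 \left(-25\right) = -1625$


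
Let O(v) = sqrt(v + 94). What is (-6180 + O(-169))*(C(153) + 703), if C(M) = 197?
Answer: -5562000 + 4500*I*sqrt(3) ≈ -5.562e+6 + 7794.2*I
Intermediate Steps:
O(v) = sqrt(94 + v)
(-6180 + O(-169))*(C(153) + 703) = (-6180 + sqrt(94 - 169))*(197 + 703) = (-6180 + sqrt(-75))*900 = (-6180 + 5*I*sqrt(3))*900 = -5562000 + 4500*I*sqrt(3)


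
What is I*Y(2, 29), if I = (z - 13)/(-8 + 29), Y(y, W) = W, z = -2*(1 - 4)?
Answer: -29/3 ≈ -9.6667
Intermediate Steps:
z = 6 (z = -2*(-3) = 6)
I = -⅓ (I = (6 - 13)/(-8 + 29) = -7/21 = -7*1/21 = -⅓ ≈ -0.33333)
I*Y(2, 29) = -⅓*29 = -29/3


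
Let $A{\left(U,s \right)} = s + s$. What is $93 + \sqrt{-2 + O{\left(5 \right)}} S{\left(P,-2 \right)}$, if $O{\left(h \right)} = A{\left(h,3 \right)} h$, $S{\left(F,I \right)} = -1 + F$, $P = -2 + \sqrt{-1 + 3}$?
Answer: $93 + 2 \sqrt{7} \left(-3 + \sqrt{2}\right) \approx 84.609$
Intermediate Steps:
$A{\left(U,s \right)} = 2 s$
$P = -2 + \sqrt{2} \approx -0.58579$
$O{\left(h \right)} = 6 h$ ($O{\left(h \right)} = 2 \cdot 3 h = 6 h$)
$93 + \sqrt{-2 + O{\left(5 \right)}} S{\left(P,-2 \right)} = 93 + \sqrt{-2 + 6 \cdot 5} \left(-1 - \left(2 - \sqrt{2}\right)\right) = 93 + \sqrt{-2 + 30} \left(-3 + \sqrt{2}\right) = 93 + \sqrt{28} \left(-3 + \sqrt{2}\right) = 93 + 2 \sqrt{7} \left(-3 + \sqrt{2}\right)$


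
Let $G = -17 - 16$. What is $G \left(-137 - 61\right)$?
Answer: $6534$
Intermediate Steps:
$G = -33$ ($G = -17 - 16 = -33$)
$G \left(-137 - 61\right) = - 33 \left(-137 - 61\right) = \left(-33\right) \left(-198\right) = 6534$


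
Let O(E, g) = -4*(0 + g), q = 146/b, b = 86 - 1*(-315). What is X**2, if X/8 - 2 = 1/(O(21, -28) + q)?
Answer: 131093236624/507555841 ≈ 258.28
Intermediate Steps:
b = 401 (b = 86 + 315 = 401)
q = 146/401 ≈ 0.36409
O(E, g) = -4*g
X = 362068/22529 (X = 16 + 8/(-4*(-28) + 146/401) = 16 + 8/(112 + 146/401) = 16 + 8/(45058/401) = 16 + 8*(401/45058) = 16 + 1604/22529 = 362068/22529 ≈ 16.071)
X**2 = (362068/22529)**2 = 131093236624/507555841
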